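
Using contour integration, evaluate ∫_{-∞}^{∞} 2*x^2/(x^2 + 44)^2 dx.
sqrt(11)*pi/22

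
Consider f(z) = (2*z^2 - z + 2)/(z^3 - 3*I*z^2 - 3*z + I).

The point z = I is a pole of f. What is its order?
Factor the denominator:
  z^3 - 3*I*z^2 - 3*z + I = (z - I)^3

The numerator P(z) = 2*z^2 - z + 2 has P(I) = -I ≠ 0, so no factor of (z - I) cancels.
Near z = I we can therefore write f(z) = g(z)/(z - I)^3 with g analytic at I and g(I) ≠ 0 (g is just the numerator).

Hence z = I is a pole of order 3.

Final answer: 3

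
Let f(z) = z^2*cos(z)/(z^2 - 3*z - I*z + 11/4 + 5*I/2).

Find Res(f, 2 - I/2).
Write f(z) = P(z)/Q(z) with P(z) = z^2*cos(z) and Q(z) = z^2 - 3*z - I*z + 11/4 + 5*I/2.
The denominator factors as Q(z) = (z - 1 - 3*I/2)*(z - 2 + I/2), so z = 2 - I/2 is a simple zero of Q and P is analytic there; z = 2 - I/2 is therefore a simple pole and
  Res(f, z₀) = P(z₀)/Q'(z₀).

Q'(z) = 2*z - 3 - I, so Q'(2 - I/2) = 1 - 2*I.
P(2 - I/2) = (15/4 - 2*I)*cos(2 - I/2).

Res(f, 2 - I/2) = ((15/4 - 2*I)*cos(2 - I/2))/(1 - 2*I) = (31/20 + 11*I/10)*cos(2 - I/2)

Final answer: (31/20 + 11*I/10)*cos(2 - I/2)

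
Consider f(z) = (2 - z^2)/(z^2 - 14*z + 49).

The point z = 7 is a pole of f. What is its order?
Factor the denominator:
  z^2 - 14*z + 49 = (z - 7)^2

The numerator P(z) = 2 - z^2 has P(7) = -47 ≠ 0, so no factor of (z - 7) cancels.
Near z = 7 we can therefore write f(z) = g(z)/(z - 7)^2 with g analytic at 7 and g(7) ≠ 0 (g is just the numerator).

Hence z = 7 is a pole of order 2.

Final answer: 2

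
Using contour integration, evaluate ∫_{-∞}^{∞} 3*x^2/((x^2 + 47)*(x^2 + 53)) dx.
Let f(z) = 3*z^2/((z^2 + 47)*(z^2 + 53)). The denominator has no real zeros and deg Q - deg P = 2 ≥ 2, so the integral of f over the upper semicircle |z| = R tends to 0 as R → ∞. Closing the contour in the upper half-plane,
  ∫_{-∞}^{∞} f(x) dx = 2πi · Σ Res(f, z_k)  over the poles with Im z_k > 0.

Zeros of the denominator: z^2 + 53 = 0 gives z = ±sqrt(53)*I; z^2 + 47 = 0 gives z = ±sqrt(47)*I.
Upper half-plane: z = sqrt(47)*I, z = sqrt(53)*I (simple).

Each pole is a simple zero of Q(z) = z^4 + 100*z^2 + 2491, so Res(f, z₀) = P(z₀)/Q'(z₀) with P(z) = 3*z^2, Q'(z) = 4*z^3 + 200*z:
  Res(f, sqrt(47)*I) = (-141)/(12*sqrt(47)*I) = sqrt(47)*I/4
  Res(f, sqrt(53)*I) = (-159)/(-12*sqrt(53)*I) = -sqrt(53)*I/4

Sum of residues: I*(-sqrt(53) + sqrt(47))/4
∫_{-∞}^{∞} f(x) dx = 2πi · (I*(-sqrt(53) + sqrt(47))/4) = pi*(-sqrt(47) + sqrt(53))/2

Final answer: pi*(-sqrt(47) + sqrt(53))/2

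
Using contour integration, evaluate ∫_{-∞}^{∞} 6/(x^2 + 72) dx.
Let f(z) = 6/(z^2 + 72). The denominator has no real zeros and deg Q - deg P = 2 ≥ 2, so the integral of f over the upper semicircle |z| = R tends to 0 as R → ∞. Closing the contour in the upper half-plane,
  ∫_{-∞}^{∞} f(x) dx = 2πi · Σ Res(f, z_k)  over the poles with Im z_k > 0.

Zeros of the denominator: z^2 + 72 = 0 gives z = ±6*sqrt(2)*I.
Upper half-plane: z = 6*sqrt(2)*I (simple).

Each pole is a simple zero of Q(z) = z^2 + 72, so Res(f, z₀) = P(z₀)/Q'(z₀) with P(z) = 6, Q'(z) = 2*z:
  Res(f, 6*sqrt(2)*I) = (6)/(12*sqrt(2)*I) = -sqrt(2)*I/4

∫_{-∞}^{∞} f(x) dx = 2πi · (-sqrt(2)*I/4) = sqrt(2)*pi/2

Final answer: sqrt(2)*pi/2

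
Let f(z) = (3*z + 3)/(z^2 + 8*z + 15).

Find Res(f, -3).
Write f(z) = P(z)/Q(z) with P(z) = 3*z + 3 and Q(z) = z^2 + 8*z + 15.
The denominator factors as Q(z) = (z + 3)*(z + 5), so z = -3 is a simple zero of Q and P is analytic there; z = -3 is therefore a simple pole and
  Res(f, z₀) = P(z₀)/Q'(z₀).

Q'(z) = 2*z + 8, so Q'(-3) = 2.
P(-3) = -6.

Res(f, -3) = (-6)/(2) = -3

Final answer: -3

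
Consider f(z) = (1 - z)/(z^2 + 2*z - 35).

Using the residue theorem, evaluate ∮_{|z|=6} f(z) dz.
-2*I*pi/3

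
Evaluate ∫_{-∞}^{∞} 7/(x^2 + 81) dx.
7*pi/9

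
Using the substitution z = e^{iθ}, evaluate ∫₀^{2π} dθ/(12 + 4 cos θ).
Let J = ∫₀^{2π} dθ/(12 + 4 cos θ).
Put z = e^{iθ}: then cos θ = (z + 1/z)/2, dθ = dz/(iz), and z runs once counterclockwise around |z| = 1:
  J = ∮_{|z|=1} 1/(12 + 4*(z + 1/z)/2) · dz/(iz) = (2/i) ∮_{|z|=1} dz/(4*z^2 + 24*z + 4).
The roots of 4*z^2 + 24*z + 4 are z = (-12 ± sqrt(12^2 - 4^2))/4, with sqrt(128) = 8*sqrt(2); their product is 1, so only z₊ = -3 + 2*sqrt(2) lies inside the unit circle (z₋ = -3 - 2*sqrt(2) lies outside).
z₊ is a simple zero of q(z) = 4*z^2 + 24*z + 4, so Res(1/q, z₊) = 1/q'(z₊) with q'(z) = 8*z + 24; and q'(z₊) = 4*(z₊ - z₋) = 16*sqrt(2).
Therefore J = (2/i) · 2πi · 1/(16*sqrt(2)) = 2*pi/(8*sqrt(2)) = sqrt(2)*pi/8

Final answer: sqrt(2)*pi/8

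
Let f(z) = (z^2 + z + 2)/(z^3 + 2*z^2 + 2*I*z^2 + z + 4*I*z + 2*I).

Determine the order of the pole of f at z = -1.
Factor the denominator:
  z^3 + 2*z^2 + 2*I*z^2 + z + 4*I*z + 2*I = (z + 1)^2*(z + 2*I)

The numerator P(z) = z^2 + z + 2 has P(-1) = 2 ≠ 0, so no factor of (z + 1) cancels.
Near z = -1 we can therefore write f(z) = g(z)/(z + 1)^2 with g analytic at -1 and g(-1) ≠ 0 (g is the numerator divided by the remaining denominator factors).

Hence z = -1 is a pole of order 2.

Final answer: 2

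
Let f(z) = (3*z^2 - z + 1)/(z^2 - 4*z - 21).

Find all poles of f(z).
The singularities of f are the zeros of the denominator. Factoring,
  z^2 - 4*z - 21 = (z - 7)*(z + 3)
so the candidates are z = 7, z = -3.

Check the numerator P(z) = 3*z^2 - z + 1 at each one:
  P(7) = 141 ≠ 0, so z = 7 is a (simple) pole.
  P(-3) = 31 ≠ 0, so z = -3 is a (simple) pole.

Poles of f: {-3, 7}

Final answer: {-3, 7}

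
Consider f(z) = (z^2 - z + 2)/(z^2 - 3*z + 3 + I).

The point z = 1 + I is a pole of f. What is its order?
Factor the denominator:
  z^2 - 3*z + 3 + I = (z - 1 - I)*(z - 2 + I)

The numerator P(z) = z^2 - z + 2 has P(1 + I) = 1 + I ≠ 0, so no factor of (z - 1 - I) cancels.
Near z = 1 + I we can therefore write f(z) = g(z)/(z - 1 - I) with g analytic at 1 + I and g(1 + I) ≠ 0 (g is the numerator divided by the remaining denominator factors).

Hence z = 1 + I is a pole of order 1.

Final answer: 1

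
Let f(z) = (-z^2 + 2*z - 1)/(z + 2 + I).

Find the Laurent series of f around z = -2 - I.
Put w = z - (-2 - I), i.e. z = w - 2 - I. The denominator is w, so it suffices to rewrite the numerator in powers of w.

P(z) = -z^2 + 2*z - 1
P(w - 2 - I) = -8 - 6*I + (6 + 2*I)*w - w^2

Dividing each term by w:
  f = (-8 - 6*I)/w + 6 + 2*I - w

Substituting back w = z + 2 + I:
  f(z) = (-8 - 6*I)/(z + 2 + I) + 6 + 2*I - (z + 2 + I)

The series is finite because the numerator is a polynomial; the negative powers form the principal part, and the coefficient of 1/(z + 2 + I) gives Res(f, -2 - I) = -8 - 6*I.

Final answer: (-8 - 6*I)/(z + 2 + I) + 6 + 2*I - (z + 2 + I)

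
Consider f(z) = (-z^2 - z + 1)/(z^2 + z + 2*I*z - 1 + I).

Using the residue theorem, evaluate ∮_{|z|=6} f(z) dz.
-4*pi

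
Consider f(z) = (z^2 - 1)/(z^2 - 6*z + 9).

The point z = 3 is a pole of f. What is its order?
Factor the denominator:
  z^2 - 6*z + 9 = (z - 3)^2

The numerator P(z) = z^2 - 1 has P(3) = 8 ≠ 0, so no factor of (z - 3) cancels.
Near z = 3 we can therefore write f(z) = g(z)/(z - 3)^2 with g analytic at 3 and g(3) ≠ 0 (g is just the numerator).

Hence z = 3 is a pole of order 2.

Final answer: 2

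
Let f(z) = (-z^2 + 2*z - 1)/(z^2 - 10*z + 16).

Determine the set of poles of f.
The singularities of f are the zeros of the denominator. Factoring,
  z^2 - 10*z + 16 = (z - 2)*(z - 8)
so the candidates are z = 2, z = 8.

Check the numerator P(z) = -z^2 + 2*z - 1 at each one:
  P(2) = -1 ≠ 0, so z = 2 is a (simple) pole.
  P(8) = -49 ≠ 0, so z = 8 is a (simple) pole.

Poles of f: {2, 8}

Final answer: {2, 8}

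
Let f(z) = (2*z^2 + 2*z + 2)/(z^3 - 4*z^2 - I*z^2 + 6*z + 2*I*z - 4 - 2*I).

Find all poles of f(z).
The singularities of f are the zeros of the denominator. Factoring,
  z^3 - 4*z^2 - I*z^2 + 6*z + 2*I*z - 4 - 2*I = (z - 1 - I)*(z - 1 + I)*(z - 2 - I)
so the candidates are z = 1 + I, z = 1 - I, z = 2 + I.

Check the numerator P(z) = 2*z^2 + 2*z + 2 at each one:
  P(1 + I) = 4 + 6*I ≠ 0, so z = 1 + I is a (simple) pole.
  P(1 - I) = 4 - 6*I ≠ 0, so z = 1 - I is a (simple) pole.
  P(2 + I) = 12 + 10*I ≠ 0, so z = 2 + I is a (simple) pole.

Poles of f: {1 - I, 1 + I, 2 + I}

Final answer: {1 - I, 1 + I, 2 + I}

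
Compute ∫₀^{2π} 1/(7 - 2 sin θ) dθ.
Call the integral J. The integrand is 2π-periodic and we integrate over a full period, so shifting θ does not change the value (θ → θ + π/2 turns sin θ into cos θ; θ → θ + π flips the sign of the trig term). Hence
  J = ∫₀^{2π} dθ/(7 + 2 cos θ).
Put z = e^{iθ}: then cos θ = (z + 1/z)/2, dθ = dz/(iz), and z runs once counterclockwise around |z| = 1:
  J = ∮_{|z|=1} 1/(7 + 2*(z + 1/z)/2) · dz/(iz) = (2/i) ∮_{|z|=1} dz/(2*z^2 + 14*z + 2).
The roots of 2*z^2 + 14*z + 2 are z = (-7 ± sqrt(7^2 - 2^2))/2, with sqrt(45) = 3*sqrt(5); their product is 1, so only z₊ = -7/2 + 3*sqrt(5)/2 lies inside the unit circle (z₋ = -7/2 - 3*sqrt(5)/2 lies outside).
z₊ is a simple zero of q(z) = 2*z^2 + 14*z + 2, so Res(1/q, z₊) = 1/q'(z₊) with q'(z) = 4*z + 14; and q'(z₊) = 2*(z₊ - z₋) = 6*sqrt(5).
Therefore J = (2/i) · 2πi · 1/(6*sqrt(5)) = 2*pi/(3*sqrt(5)) = 2*sqrt(5)*pi/15

Final answer: 2*sqrt(5)*pi/15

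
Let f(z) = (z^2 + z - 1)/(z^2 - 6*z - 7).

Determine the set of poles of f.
The singularities of f are the zeros of the denominator. Factoring,
  z^2 - 6*z - 7 = (z + 1)*(z - 7)
so the candidates are z = -1, z = 7.

Check the numerator P(z) = z^2 + z - 1 at each one:
  P(-1) = -1 ≠ 0, so z = -1 is a (simple) pole.
  P(7) = 55 ≠ 0, so z = 7 is a (simple) pole.

Poles of f: {-1, 7}

Final answer: {-1, 7}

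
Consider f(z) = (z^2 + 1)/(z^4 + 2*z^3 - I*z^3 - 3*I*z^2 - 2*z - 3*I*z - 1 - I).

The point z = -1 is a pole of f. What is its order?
Factor the denominator:
  z^4 + 2*z^3 - I*z^3 - 3*I*z^2 - 2*z - 3*I*z - 1 - I = (z + 1)^3*(z - 1 - I)

The numerator P(z) = z^2 + 1 has P(-1) = 2 ≠ 0, so no factor of (z + 1) cancels.
Near z = -1 we can therefore write f(z) = g(z)/(z + 1)^3 with g analytic at -1 and g(-1) ≠ 0 (g is the numerator divided by the remaining denominator factors).

Hence z = -1 is a pole of order 3.

Final answer: 3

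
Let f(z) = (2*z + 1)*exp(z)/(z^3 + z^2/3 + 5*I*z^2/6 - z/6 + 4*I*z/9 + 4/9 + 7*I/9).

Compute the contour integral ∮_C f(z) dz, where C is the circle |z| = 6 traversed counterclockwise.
pi*(2088/9265 - 9576*I/9265)*exp(-1 - I/2) + pi*(2832/2465 - 924*I/2465)*exp(2*I/3) + pi*(-4344/3161 + 4452*I/3161)*exp(2/3 - I)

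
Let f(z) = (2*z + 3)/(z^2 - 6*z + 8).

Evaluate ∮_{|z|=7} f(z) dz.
By the residue theorem, ∮_C f(z) dz = 2πi · (sum of the residues of f at the poles inside |z| = 7).

The denominator factors as (z - 2)*(z - 4), so the singularities of f are simple poles at z = 2, z = 4.
  |2|² = 4 < 49 = 7², so this pole is inside the contour.
  |4|² = 16 < 49 = 7², so this pole is inside the contour.

With P(z) = 2*z + 3 and Q(z) = z^2 - 6*z + 8, each pole is simple, so Res(f, z₀) = P(z₀)/Q'(z₀) with Q'(z) = 2*z - 6.
  Res(f, 2) = P(2)/Q'(2) = (7)/(-2) = -7/2
  Res(f, 4) = P(4)/Q'(4) = (11)/(2) = 11/2

Sum of residues inside C: 2
∮_C f(z) dz = 2πi · (2) = 4*I*pi

Final answer: 4*I*pi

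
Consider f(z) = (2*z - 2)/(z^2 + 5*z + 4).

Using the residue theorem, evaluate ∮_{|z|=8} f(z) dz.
By the residue theorem, ∮_C f(z) dz = 2πi · (sum of the residues of f at the poles inside |z| = 8).

The denominator factors as (z + 4)*(z + 1), so the singularities of f are simple poles at z = -4, z = -1.
  |-4|² = 16 < 64 = 8², so this pole is inside the contour.
  |-1|² = 1 < 64 = 8², so this pole is inside the contour.

With P(z) = 2*z - 2 and Q(z) = z^2 + 5*z + 4, each pole is simple, so Res(f, z₀) = P(z₀)/Q'(z₀) with Q'(z) = 2*z + 5.
  Res(f, -4) = P(-4)/Q'(-4) = (-10)/(-3) = 10/3
  Res(f, -1) = P(-1)/Q'(-1) = (-4)/(3) = -4/3

Sum of residues inside C: 2
∮_C f(z) dz = 2πi · (2) = 4*I*pi

Final answer: 4*I*pi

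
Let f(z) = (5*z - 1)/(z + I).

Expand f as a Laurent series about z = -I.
(-1 - 5*I)/(z + I) + 5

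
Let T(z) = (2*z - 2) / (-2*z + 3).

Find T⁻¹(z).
Set w = T(z) = (2*z - 2) / (-2*z + 3) and solve for z:
  w*(-2*z + 3) = 2*z - 2
  3*w + z*(-2*w - 2) + 2 = 0
  z*(-2*w - 2) = -3*w - 2
  z = (3*w + 2)/(2*w + 2)
Renaming the variable, T⁻¹(z) = (3*z + 2)/(2*z + 2).
(Check: ad - bc = 2 ≠ 0, so T is invertible.)

Final answer: (3*z + 2)/(2*z + 2)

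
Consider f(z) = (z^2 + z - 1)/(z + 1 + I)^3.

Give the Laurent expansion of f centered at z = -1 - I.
Put w = z - (-1 - I), i.e. z = w - 1 - I. The denominator is w^3, so it suffices to rewrite the numerator in powers of w.

P(z) = z^2 + z - 1
P(w - 1 - I) = -2 + I + (-1 - 2*I)*w + w^2

Dividing each term by w^3:
  f = (-2 + I)/w^3 + (-1 - 2*I)/w^2 + 1/w

Substituting back w = z + 1 + I:
  f(z) = (-2 + I)/(z + 1 + I)^3 + (-1 - 2*I)/(z + 1 + I)^2 + 1/(z + 1 + I)

The series is finite because the numerator is a polynomial; the negative powers form the principal part, and the coefficient of 1/(z + 1 + I) gives Res(f, -1 - I) = 1.

Final answer: (-2 + I)/(z + 1 + I)^3 + (-1 - 2*I)/(z + 1 + I)^2 + 1/(z + 1 + I)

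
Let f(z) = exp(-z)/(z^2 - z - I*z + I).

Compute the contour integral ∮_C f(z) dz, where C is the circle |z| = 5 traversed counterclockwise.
By the residue theorem, ∮_C f(z) dz = 2πi · (sum of the residues of f at the poles inside |z| = 5).

The denominator factors as (z - 1)*(z - I), so the singularities of f are simple poles at z = 1, z = I.
  |1|² = 1 < 25 = 5², so this pole is inside the contour.
  |I|² = 1 < 25 = 5², so this pole is inside the contour.

With P(z) = exp(-z) and Q(z) = z^2 - z - I*z + I, each pole is simple, so Res(f, z₀) = P(z₀)/Q'(z₀) with Q'(z) = 2*z - 1 - I.
  Res(f, 1) = P(1)/Q'(1) = (exp(-1))/(1 - I) = (1/2 + I/2)*exp(-1)
  Res(f, I) = P(I)/Q'(I) = (exp(-I))/(-1 + I) = (-1/2 - I/2)*exp(-I)

Sum of residues inside C: (-1/2 - I/2)*exp(-I) + (1/2 + I/2)*exp(-1)
∮_C f(z) dz = 2πi · ((-1/2 - I/2)*exp(-I) + (1/2 + I/2)*exp(-1)) = pi*(1 - I)*exp(-I) + pi*(-1 + I)*exp(-1)

Final answer: pi*(1 - I)*exp(-I) + pi*(-1 + I)*exp(-1)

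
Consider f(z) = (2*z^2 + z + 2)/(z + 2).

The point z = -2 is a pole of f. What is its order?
Factor the denominator:
  z + 2 = (z + 2)

The numerator P(z) = 2*z^2 + z + 2 has P(-2) = 8 ≠ 0, so no factor of (z + 2) cancels.
Near z = -2 we can therefore write f(z) = g(z)/(z + 2) with g analytic at -2 and g(-2) ≠ 0 (g is just the numerator).

Hence z = -2 is a pole of order 1.

Final answer: 1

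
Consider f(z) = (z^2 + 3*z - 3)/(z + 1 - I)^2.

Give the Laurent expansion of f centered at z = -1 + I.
(-6 + I)/(z + 1 - I)^2 + (1 + 2*I)/(z + 1 - I) + 1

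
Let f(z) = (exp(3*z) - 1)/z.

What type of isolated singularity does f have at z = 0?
removable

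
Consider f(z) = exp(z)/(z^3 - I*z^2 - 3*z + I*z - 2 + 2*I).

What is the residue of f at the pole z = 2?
(1/10 + I/30)*exp(2)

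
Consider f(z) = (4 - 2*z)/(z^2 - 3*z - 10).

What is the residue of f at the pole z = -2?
-8/7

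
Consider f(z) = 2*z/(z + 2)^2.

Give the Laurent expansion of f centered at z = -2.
-4/(z + 2)^2 + 2/(z + 2)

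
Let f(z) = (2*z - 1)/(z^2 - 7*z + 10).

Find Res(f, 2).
Write f(z) = P(z)/Q(z) with P(z) = 2*z - 1 and Q(z) = z^2 - 7*z + 10.
The denominator factors as Q(z) = (z - 2)*(z - 5), so z = 2 is a simple zero of Q and P is analytic there; z = 2 is therefore a simple pole and
  Res(f, z₀) = P(z₀)/Q'(z₀).

Q'(z) = 2*z - 7, so Q'(2) = -3.
P(2) = 3.

Res(f, 2) = (3)/(-3) = -1

Final answer: -1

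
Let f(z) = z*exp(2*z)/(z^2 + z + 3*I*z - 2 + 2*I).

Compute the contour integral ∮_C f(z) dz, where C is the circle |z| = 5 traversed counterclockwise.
pi*(2 + 2*I)*exp(-4*I) - 2*pi*exp(-2 - 2*I)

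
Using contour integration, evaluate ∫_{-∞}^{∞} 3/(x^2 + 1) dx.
Let f(z) = 3/(z^2 + 1). The denominator has no real zeros and deg Q - deg P = 2 ≥ 2, so the integral of f over the upper semicircle |z| = R tends to 0 as R → ∞. Closing the contour in the upper half-plane,
  ∫_{-∞}^{∞} f(x) dx = 2πi · Σ Res(f, z_k)  over the poles with Im z_k > 0.

Zeros of the denominator: z^2 + 1 = 0 gives z = ±I.
Upper half-plane: z = I (simple).

Each pole is a simple zero of Q(z) = z^2 + 1, so Res(f, z₀) = P(z₀)/Q'(z₀) with P(z) = 3, Q'(z) = 2*z:
  Res(f, I) = (3)/(2*I) = -3*I/2

∫_{-∞}^{∞} f(x) dx = 2πi · (-3*I/2) = 3*pi

Final answer: 3*pi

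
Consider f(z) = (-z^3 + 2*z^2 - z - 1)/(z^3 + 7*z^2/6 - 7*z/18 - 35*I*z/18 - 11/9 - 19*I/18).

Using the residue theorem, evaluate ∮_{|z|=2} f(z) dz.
By the residue theorem, ∮_C f(z) dz = 2πi · (sum of the residues of f at the poles inside |z| = 2).

The denominator factors as (z + 3/2 + I)*(z + 2/3 - I/3)*(z - 1 - 2*I/3), so the singularities of f are simple poles at z = -3/2 - I, z = -2/3 + I/3, z = 1 + 2*I/3.
  |-3/2 - I|² = 13/4 < 4 = 2², so this pole is inside the contour.
  |-2/3 + I/3|² = 5/9 < 4 = 2², so this pole is inside the contour.
  |1 + 2*I/3|² = 13/9 < 4 = 2², so this pole is inside the contour.

With P(z) = -z^3 + 2*z^2 - z - 1 and Q(z) = z^3 + 7*z^2/6 - 7*z/18 - 35*I*z/18 - 11/9 - 19*I/18, each pole is simple, so Res(f, z₀) = P(z₀)/Q'(z₀) with Q'(z) = 3*z^2 + 7*z/3 - 7/18 - 35*I/18.
  Res(f, -3/2 - I) = P(-3/2 - I)/Q'(-3/2 - I) = (15/8 + 51*I/4)/(-5/36 + 85*I/18) = 31077/11570 - 2754*I/5785
  Res(f, -2/3 + I/3) = P(-2/3 + I/3)/Q'(-2/3 + I/3) = (11/27 - 44*I/27)/(-17/18 - 5*I/2) = 1793/3471 + 1243*I/3471
  Res(f, 1 + 2*I/3) = P(1 + 2*I/3)/Q'(1 + 2*I/3) = (-5/9 + 8*I/27)/(65/18 + 65*I/18) = -7/195 + 23*I/195

Sum of residues inside C: 19/6
∮_C f(z) dz = 2πi · (19/6) = 19*I*pi/3

Final answer: 19*I*pi/3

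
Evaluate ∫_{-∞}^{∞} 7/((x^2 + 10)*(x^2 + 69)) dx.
Let f(z) = 7/((z^2 + 10)*(z^2 + 69)). The denominator has no real zeros and deg Q - deg P = 4 ≥ 2, so the integral of f over the upper semicircle |z| = R tends to 0 as R → ∞. Closing the contour in the upper half-plane,
  ∫_{-∞}^{∞} f(x) dx = 2πi · Σ Res(f, z_k)  over the poles with Im z_k > 0.

Zeros of the denominator: z^2 + 10 = 0 gives z = ±sqrt(10)*I; z^2 + 69 = 0 gives z = ±sqrt(69)*I.
Upper half-plane: z = sqrt(10)*I, z = sqrt(69)*I (simple).

Each pole is a simple zero of Q(z) = z^4 + 79*z^2 + 690, so Res(f, z₀) = P(z₀)/Q'(z₀) with P(z) = 7, Q'(z) = 4*z^3 + 158*z:
  Res(f, sqrt(10)*I) = (7)/(118*sqrt(10)*I) = -7*sqrt(10)*I/1180
  Res(f, sqrt(69)*I) = (7)/(-118*sqrt(69)*I) = 7*sqrt(69)*I/8142

Sum of residues: 7*I*(-69*sqrt(10) + 10*sqrt(69))/81420
∫_{-∞}^{∞} f(x) dx = 2πi · (7*I*(-69*sqrt(10) + 10*sqrt(69))/81420) = 7*pi*(-10*sqrt(69) + 69*sqrt(10))/40710

Final answer: 7*pi*(-10*sqrt(69) + 69*sqrt(10))/40710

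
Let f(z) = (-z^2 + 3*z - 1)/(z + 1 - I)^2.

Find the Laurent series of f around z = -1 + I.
Put w = z - (-1 + I), i.e. z = w - 1 + I. The denominator is w^2, so it suffices to rewrite the numerator in powers of w.

P(z) = -z^2 + 3*z - 1
P(w - 1 + I) = -4 + 5*I + (5 - 2*I)*w - w^2

Dividing each term by w^2:
  f = (-4 + 5*I)/w^2 + (5 - 2*I)/w - 1

Substituting back w = z + 1 - I:
  f(z) = (-4 + 5*I)/(z + 1 - I)^2 + (5 - 2*I)/(z + 1 - I) - 1

The series is finite because the numerator is a polynomial; the negative powers form the principal part, and the coefficient of 1/(z + 1 - I) gives Res(f, -1 + I) = 5 - 2*I.

Final answer: (-4 + 5*I)/(z + 1 - I)^2 + (5 - 2*I)/(z + 1 - I) - 1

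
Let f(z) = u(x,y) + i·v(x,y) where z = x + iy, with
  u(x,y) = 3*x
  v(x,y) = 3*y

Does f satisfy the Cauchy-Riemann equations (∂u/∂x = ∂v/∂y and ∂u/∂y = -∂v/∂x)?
∂u/∂x = 3
∂v/∂y = 3
∂u/∂y = 0
∂v/∂x = 0
∂u/∂x = ∂v/∂y and ∂u/∂y = -∂v/∂x hold identically; f is analytic.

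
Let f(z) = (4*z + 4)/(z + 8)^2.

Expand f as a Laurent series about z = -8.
Put w = z - (-8), i.e. z = w - 8. The denominator is w^2, so it suffices to rewrite the numerator in powers of w.

P(z) = 4*z + 4
P(w - 8) = -28 + 4*w

Dividing each term by w^2:
  f = -28/w^2 + 4/w

Substituting back w = z + 8:
  f(z) = -28/(z + 8)^2 + 4/(z + 8)

The series is finite because the numerator is a polynomial; the negative powers form the principal part, and the coefficient of 1/(z + 8) gives Res(f, -8) = 4.

Final answer: -28/(z + 8)^2 + 4/(z + 8)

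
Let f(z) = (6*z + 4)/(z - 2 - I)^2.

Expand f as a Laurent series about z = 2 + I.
Put w = z - (2 + I), i.e. z = w + 2 + I. The denominator is w^2, so it suffices to rewrite the numerator in powers of w.

P(z) = 6*z + 4
P(w + 2 + I) = 16 + 6*I + 6*w

Dividing each term by w^2:
  f = (16 + 6*I)/w^2 + 6/w

Substituting back w = z - 2 - I:
  f(z) = (16 + 6*I)/(z - 2 - I)^2 + 6/(z - 2 - I)

The series is finite because the numerator is a polynomial; the negative powers form the principal part, and the coefficient of 1/(z - 2 - I) gives Res(f, 2 + I) = 6.

Final answer: (16 + 6*I)/(z - 2 - I)^2 + 6/(z - 2 - I)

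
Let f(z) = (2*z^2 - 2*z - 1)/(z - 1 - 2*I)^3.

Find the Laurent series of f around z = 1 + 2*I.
Put w = z - (1 + 2*I), i.e. z = w + 1 + 2*I. The denominator is w^3, so it suffices to rewrite the numerator in powers of w.

P(z) = 2*z^2 - 2*z - 1
P(w + 1 + 2*I) = -9 + 4*I + (2 + 8*I)*w + 2*w^2

Dividing each term by w^3:
  f = (-9 + 4*I)/w^3 + (2 + 8*I)/w^2 + 2/w

Substituting back w = z - 1 - 2*I:
  f(z) = (-9 + 4*I)/(z - 1 - 2*I)^3 + (2 + 8*I)/(z - 1 - 2*I)^2 + 2/(z - 1 - 2*I)

The series is finite because the numerator is a polynomial; the negative powers form the principal part, and the coefficient of 1/(z - 1 - 2*I) gives Res(f, 1 + 2*I) = 2.

Final answer: (-9 + 4*I)/(z - 1 - 2*I)^3 + (2 + 8*I)/(z - 1 - 2*I)^2 + 2/(z - 1 - 2*I)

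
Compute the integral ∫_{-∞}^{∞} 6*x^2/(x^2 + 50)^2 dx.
3*sqrt(2)*pi/10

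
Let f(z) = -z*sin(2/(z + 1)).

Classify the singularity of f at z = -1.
essential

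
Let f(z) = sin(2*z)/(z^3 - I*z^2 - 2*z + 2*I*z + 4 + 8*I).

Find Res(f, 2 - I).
Write f(z) = P(z)/Q(z) with P(z) = sin(2*z) and Q(z) = z^3 - I*z^2 - 2*z + 2*I*z + 4 + 8*I.
The denominator factors as Q(z) = (z - 2*I)*(z - 2 + I)*(z + 2), so z = 2 - I is a simple zero of Q and P is analytic there; z = 2 - I is therefore a simple pole and
  Res(f, z₀) = P(z₀)/Q'(z₀).

Q'(z) = 3*z^2 - 2*I*z - 2 + 2*I, so Q'(2 - I) = 5 - 14*I.
P(2 - I) = sin(4 - 2*I).

Res(f, 2 - I) = (sin(4 - 2*I))/(5 - 14*I) = (5/221 + 14*I/221)*sin(4 - 2*I)

Final answer: (5/221 + 14*I/221)*sin(4 - 2*I)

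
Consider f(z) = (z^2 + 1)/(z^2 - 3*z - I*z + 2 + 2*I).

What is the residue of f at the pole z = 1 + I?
Write f(z) = P(z)/Q(z) with P(z) = z^2 + 1 and Q(z) = z^2 - 3*z - I*z + 2 + 2*I.
The denominator factors as Q(z) = (z - 1 - I)*(z - 2), so z = 1 + I is a simple zero of Q and P is analytic there; z = 1 + I is therefore a simple pole and
  Res(f, z₀) = P(z₀)/Q'(z₀).

Q'(z) = 2*z - 3 - I, so Q'(1 + I) = -1 + I.
P(1 + I) = 1 + 2*I.

Res(f, 1 + I) = (1 + 2*I)/(-1 + I) = 1/2 - 3*I/2

Final answer: 1/2 - 3*I/2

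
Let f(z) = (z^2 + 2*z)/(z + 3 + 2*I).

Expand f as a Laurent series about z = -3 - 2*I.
Put w = z - (-3 - 2*I), i.e. z = w - 3 - 2*I. The denominator is w, so it suffices to rewrite the numerator in powers of w.

P(z) = z^2 + 2*z
P(w - 3 - 2*I) = -1 + 8*I + (-4 - 4*I)*w + w^2

Dividing each term by w:
  f = (-1 + 8*I)/w - 4 - 4*I + w

Substituting back w = z + 3 + 2*I:
  f(z) = (-1 + 8*I)/(z + 3 + 2*I) - 4 - 4*I + (z + 3 + 2*I)

The series is finite because the numerator is a polynomial; the negative powers form the principal part, and the coefficient of 1/(z + 3 + 2*I) gives Res(f, -3 - 2*I) = -1 + 8*I.

Final answer: (-1 + 8*I)/(z + 3 + 2*I) - 4 - 4*I + (z + 3 + 2*I)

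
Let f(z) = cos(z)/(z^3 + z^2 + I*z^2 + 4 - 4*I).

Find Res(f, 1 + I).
Write f(z) = P(z)/Q(z) with P(z) = cos(z) and Q(z) = z^3 + z^2 + I*z^2 + 4 - 4*I.
The denominator factors as Q(z) = (z + 2*I)*(z + 2)*(z - 1 - I), so z = 1 + I is a simple zero of Q and P is analytic there; z = 1 + I is therefore a simple pole and
  Res(f, z₀) = P(z₀)/Q'(z₀).

Q'(z) = 3*z^2 + 2*z + 2*I*z, so Q'(1 + I) = 10*I.
P(1 + I) = cos(1 + I).

Res(f, 1 + I) = (cos(1 + I))/(10*I) = -I*cos(1 + I)/10

Final answer: -I*cos(1 + I)/10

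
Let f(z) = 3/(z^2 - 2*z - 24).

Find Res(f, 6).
3/10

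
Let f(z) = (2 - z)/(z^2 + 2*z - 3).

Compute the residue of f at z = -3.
Write f(z) = P(z)/Q(z) with P(z) = 2 - z and Q(z) = z^2 + 2*z - 3.
The denominator factors as Q(z) = (z + 3)*(z - 1), so z = -3 is a simple zero of Q and P is analytic there; z = -3 is therefore a simple pole and
  Res(f, z₀) = P(z₀)/Q'(z₀).

Q'(z) = 2*z + 2, so Q'(-3) = -4.
P(-3) = 5.

Res(f, -3) = (5)/(-4) = -5/4

Final answer: -5/4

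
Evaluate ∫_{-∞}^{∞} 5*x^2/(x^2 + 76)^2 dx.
Let f(z) = 5*z^2/(z^2 + 76)^2. The denominator has no real zeros and deg Q - deg P = 2 ≥ 2, so the integral of f over the upper semicircle |z| = R tends to 0 as R → ∞. Closing the contour in the upper half-plane,
  ∫_{-∞}^{∞} f(x) dx = 2πi · Σ Res(f, z_k)  over the poles with Im z_k > 0.

Zeros of the denominator: z^2 + 76 = 0 gives z = ±2*sqrt(19)*I.
Upper half-plane: z = 2*sqrt(19)*I (a pole of order 2).

Write f(z) = g(z)/(z - 2*sqrt(19)*I)^2 with g(z) = 5*z^2/(z + 2*sqrt(19)*I)^2. For a double pole, Res(f, z₀) = g'(z₀):
  g'(z) = 20*sqrt(19)*I*z/(z + 2*sqrt(19)*I)^3
  Res(f, 2*sqrt(19)*I) = g'(2*sqrt(19)*I) = -5*sqrt(19)*I/152

∫_{-∞}^{∞} f(x) dx = 2πi · (-5*sqrt(19)*I/152) = 5*sqrt(19)*pi/76

Final answer: 5*sqrt(19)*pi/76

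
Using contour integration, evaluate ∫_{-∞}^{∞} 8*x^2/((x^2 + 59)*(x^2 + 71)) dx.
Let f(z) = 8*z^2/((z^2 + 59)*(z^2 + 71)). The denominator has no real zeros and deg Q - deg P = 2 ≥ 2, so the integral of f over the upper semicircle |z| = R tends to 0 as R → ∞. Closing the contour in the upper half-plane,
  ∫_{-∞}^{∞} f(x) dx = 2πi · Σ Res(f, z_k)  over the poles with Im z_k > 0.

Zeros of the denominator: z^2 + 59 = 0 gives z = ±sqrt(59)*I; z^2 + 71 = 0 gives z = ±sqrt(71)*I.
Upper half-plane: z = sqrt(59)*I, z = sqrt(71)*I (simple).

Each pole is a simple zero of Q(z) = z^4 + 130*z^2 + 4189, so Res(f, z₀) = P(z₀)/Q'(z₀) with P(z) = 8*z^2, Q'(z) = 4*z^3 + 260*z:
  Res(f, sqrt(59)*I) = (-472)/(24*sqrt(59)*I) = sqrt(59)*I/3
  Res(f, sqrt(71)*I) = (-568)/(-24*sqrt(71)*I) = -sqrt(71)*I/3

Sum of residues: I*(-sqrt(71) + sqrt(59))/3
∫_{-∞}^{∞} f(x) dx = 2πi · (I*(-sqrt(71) + sqrt(59))/3) = 2*pi*(-sqrt(59) + sqrt(71))/3

Final answer: 2*pi*(-sqrt(59) + sqrt(71))/3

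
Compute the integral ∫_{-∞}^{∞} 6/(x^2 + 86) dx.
Let f(z) = 6/(z^2 + 86). The denominator has no real zeros and deg Q - deg P = 2 ≥ 2, so the integral of f over the upper semicircle |z| = R tends to 0 as R → ∞. Closing the contour in the upper half-plane,
  ∫_{-∞}^{∞} f(x) dx = 2πi · Σ Res(f, z_k)  over the poles with Im z_k > 0.

Zeros of the denominator: z^2 + 86 = 0 gives z = ±sqrt(86)*I.
Upper half-plane: z = sqrt(86)*I (simple).

Each pole is a simple zero of Q(z) = z^2 + 86, so Res(f, z₀) = P(z₀)/Q'(z₀) with P(z) = 6, Q'(z) = 2*z:
  Res(f, sqrt(86)*I) = (6)/(2*sqrt(86)*I) = -3*sqrt(86)*I/86

∫_{-∞}^{∞} f(x) dx = 2πi · (-3*sqrt(86)*I/86) = 3*sqrt(86)*pi/43

Final answer: 3*sqrt(86)*pi/43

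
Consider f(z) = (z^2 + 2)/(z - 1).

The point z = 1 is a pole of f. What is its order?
Factor the denominator:
  z - 1 = (z - 1)

The numerator P(z) = z^2 + 2 has P(1) = 3 ≠ 0, so no factor of (z - 1) cancels.
Near z = 1 we can therefore write f(z) = g(z)/(z - 1) with g analytic at 1 and g(1) ≠ 0 (g is just the numerator).

Hence z = 1 is a pole of order 1.

Final answer: 1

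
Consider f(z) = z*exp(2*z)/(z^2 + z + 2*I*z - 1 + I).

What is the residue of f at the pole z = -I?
Write f(z) = P(z)/Q(z) with P(z) = z*exp(2*z) and Q(z) = z^2 + z + 2*I*z - 1 + I.
The denominator factors as Q(z) = (z + 1 + I)*(z + I), so z = -I is a simple zero of Q and P is analytic there; z = -I is therefore a simple pole and
  Res(f, z₀) = P(z₀)/Q'(z₀).

Q'(z) = 2*z + 1 + 2*I, so Q'(-I) = 1.
P(-I) = -I*exp(-2*I).

Res(f, -I) = (-I*exp(-2*I))/(1) = -I*exp(-2*I)

Final answer: -I*exp(-2*I)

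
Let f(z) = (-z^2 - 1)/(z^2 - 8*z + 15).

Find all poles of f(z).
{3, 5}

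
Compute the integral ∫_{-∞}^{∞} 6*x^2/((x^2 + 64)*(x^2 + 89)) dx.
Let f(z) = 6*z^2/((z^2 + 64)*(z^2 + 89)). The denominator has no real zeros and deg Q - deg P = 2 ≥ 2, so the integral of f over the upper semicircle |z| = R tends to 0 as R → ∞. Closing the contour in the upper half-plane,
  ∫_{-∞}^{∞} f(x) dx = 2πi · Σ Res(f, z_k)  over the poles with Im z_k > 0.

Zeros of the denominator: z^2 + 64 = 0 gives z = ±8*I; z^2 + 89 = 0 gives z = ±sqrt(89)*I.
Upper half-plane: z = 8*I, z = sqrt(89)*I (simple).

Each pole is a simple zero of Q(z) = z^4 + 153*z^2 + 5696, so Res(f, z₀) = P(z₀)/Q'(z₀) with P(z) = 6*z^2, Q'(z) = 4*z^3 + 306*z:
  Res(f, 8*I) = (-384)/(400*I) = 24*I/25
  Res(f, sqrt(89)*I) = (-534)/(-50*sqrt(89)*I) = -3*sqrt(89)*I/25

Sum of residues: 3*I*(8 - sqrt(89))/25
∫_{-∞}^{∞} f(x) dx = 2πi · (3*I*(8 - sqrt(89))/25) = 6*pi*(-8 + sqrt(89))/25

Final answer: 6*pi*(-8 + sqrt(89))/25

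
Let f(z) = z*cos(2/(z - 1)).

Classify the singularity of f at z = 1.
Let u = z - 1. Then
  cos(2/u) = Σ_{k≥0} (-1)^k (2)^(2k)/((2k)!·u^(2k)) = 1 - 2/u^2 + 2/(3*u^4) + ...
which has infinitely many negative powers of u, so cos(2/(z - 1)) has an essential singularity at z = 1.
The extra factor z is a nonzero polynomial; if the product had at most a pole at z = 1, dividing by that polynomial would leave cos(2/(z - 1)) with at most a pole too — contradiction. (Equivalently, the product's Laurent series still has infinitely many negative powers.)
So the singularity is essential.

Final answer: essential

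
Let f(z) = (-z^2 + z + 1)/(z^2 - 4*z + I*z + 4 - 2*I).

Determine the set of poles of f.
{2 - I, 2}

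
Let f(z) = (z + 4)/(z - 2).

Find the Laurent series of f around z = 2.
6/(z - 2) + 1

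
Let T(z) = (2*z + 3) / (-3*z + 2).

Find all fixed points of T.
T(z) = z means 2*z + 3 = z*(-3*z + 2), i.e.
  -3*z^2 - 3 = 0.
Discriminant: (0)^2 - 4*(-3)*(-3) = -36, so the roots are complex conjugates.
  z = (0 ± I*sqrt(36))/(2*(-3))
Fixed points: {-I, I}

Final answer: {-I, I}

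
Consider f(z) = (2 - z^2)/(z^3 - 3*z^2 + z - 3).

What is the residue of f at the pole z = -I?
Write f(z) = P(z)/Q(z) with P(z) = 2 - z^2 and Q(z) = z^3 - 3*z^2 + z - 3.
The denominator factors as Q(z) = (z - I)*(z + I)*(z - 3), so z = -I is a simple zero of Q and P is analytic there; z = -I is therefore a simple pole and
  Res(f, z₀) = P(z₀)/Q'(z₀).

Q'(z) = 3*z^2 - 6*z + 1, so Q'(-I) = -2 + 6*I.
P(-I) = 3.

Res(f, -I) = (3)/(-2 + 6*I) = -3/20 - 9*I/20

Final answer: -3/20 - 9*I/20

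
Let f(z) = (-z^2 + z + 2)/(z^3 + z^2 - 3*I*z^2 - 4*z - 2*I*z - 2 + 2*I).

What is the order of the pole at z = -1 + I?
Factor the denominator:
  z^3 + z^2 - 3*I*z^2 - 4*z - 2*I*z - 2 + 2*I = (z + 1 - I)^2*(z - 1 - I)

The numerator P(z) = -z^2 + z + 2 has P(-1 + I) = 1 + 3*I ≠ 0, so no factor of (z + 1 - I) cancels.
Near z = -1 + I we can therefore write f(z) = g(z)/(z + 1 - I)^2 with g analytic at -1 + I and g(-1 + I) ≠ 0 (g is the numerator divided by the remaining denominator factors).

Hence z = -1 + I is a pole of order 2.

Final answer: 2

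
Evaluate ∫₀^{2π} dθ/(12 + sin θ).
Call the integral J. The integrand is 2π-periodic and we integrate over a full period, so shifting θ does not change the value (θ → θ + π/2 turns sin θ into cos θ). Hence
  J = ∫₀^{2π} dθ/(12 + cos θ).
Put z = e^{iθ}: then cos θ = (z + 1/z)/2, dθ = dz/(iz), and z runs once counterclockwise around |z| = 1:
  J = ∮_{|z|=1} 1/(12 + (z + 1/z)/2) · dz/(iz) = (2/i) ∮_{|z|=1} dz/(z^2 + 24*z + 1).
The roots of z^2 + 24*z + 1 are z = (-12 ± sqrt(12^2 - 1^2)), with sqrt(143) = sqrt(143); their product is 1, so only z₊ = -12 + sqrt(143) lies inside the unit circle (z₋ = -12 - sqrt(143) lies outside).
z₊ is a simple zero of q(z) = z^2 + 24*z + 1, so Res(1/q, z₊) = 1/q'(z₊) with q'(z) = 2*z + 24; and q'(z₊) = (z₊ - z₋) = 2*sqrt(143).
Therefore J = (2/i) · 2πi · 1/(2*sqrt(143)) = 2*pi/(sqrt(143)) = 2*sqrt(143)*pi/143

Final answer: 2*sqrt(143)*pi/143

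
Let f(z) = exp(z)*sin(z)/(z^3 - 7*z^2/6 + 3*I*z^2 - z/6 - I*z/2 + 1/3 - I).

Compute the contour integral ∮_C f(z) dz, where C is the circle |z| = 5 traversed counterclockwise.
pi*(162/287 - 18*I/287)*exp(2/3)*sin(2/3) + pi*(16/35 - 8*I/35)*exp(-1/2)*sin(1/2) + pi*(-22/205 - 34*I/205)*exp(1 - 3*I)*sin(1 - 3*I)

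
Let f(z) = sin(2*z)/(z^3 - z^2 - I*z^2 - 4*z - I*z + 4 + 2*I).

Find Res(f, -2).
Write f(z) = P(z)/Q(z) with P(z) = sin(2*z) and Q(z) = z^3 - z^2 - I*z^2 - 4*z - I*z + 4 + 2*I.
The denominator factors as Q(z) = (z - 2 - I)*(z - 1)*(z + 2), so z = -2 is a simple zero of Q and P is analytic there; z = -2 is therefore a simple pole and
  Res(f, z₀) = P(z₀)/Q'(z₀).

Q'(z) = 3*z^2 - 2*z - 2*I*z - 4 - I, so Q'(-2) = 12 + 3*I.
P(-2) = -sin(4).

Res(f, -2) = (-sin(4))/(12 + 3*I) = (-4/51 + I/51)*sin(4)

Final answer: (-4/51 + I/51)*sin(4)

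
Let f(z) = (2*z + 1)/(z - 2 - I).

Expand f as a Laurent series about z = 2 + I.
Put w = z - (2 + I), i.e. z = w + 2 + I. The denominator is w, so it suffices to rewrite the numerator in powers of w.

P(z) = 2*z + 1
P(w + 2 + I) = 5 + 2*I + 2*w

Dividing each term by w:
  f = (5 + 2*I)/w + 2

Substituting back w = z - 2 - I:
  f(z) = (5 + 2*I)/(z - 2 - I) + 2

The series is finite because the numerator is a polynomial; the negative powers form the principal part, and the coefficient of 1/(z - 2 - I) gives Res(f, 2 + I) = 5 + 2*I.

Final answer: (5 + 2*I)/(z - 2 - I) + 2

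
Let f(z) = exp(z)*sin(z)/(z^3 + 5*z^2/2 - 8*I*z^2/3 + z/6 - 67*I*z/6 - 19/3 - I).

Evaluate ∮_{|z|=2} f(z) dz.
pi*(-774/10865 - 2538*I/10865)*exp(2*I/3)*sinh(2/3)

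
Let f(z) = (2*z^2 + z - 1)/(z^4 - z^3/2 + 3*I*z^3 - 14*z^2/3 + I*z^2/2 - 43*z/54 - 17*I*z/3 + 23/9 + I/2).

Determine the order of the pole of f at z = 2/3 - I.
Factor the denominator:
  z^4 - z^3/2 + 3*I*z^3 - 14*z^2/3 + I*z^2/2 - 43*z/54 - 17*I*z/3 + 23/9 + I/2 = (z - 2/3 + I)^3*(z + 3/2)

The numerator P(z) = 2*z^2 + z - 1 has P(2/3 - I) = -13/9 - 11*I/3 ≠ 0, so no factor of (z - 2/3 + I) cancels.
Near z = 2/3 - I we can therefore write f(z) = g(z)/(z - 2/3 + I)^3 with g analytic at 2/3 - I and g(2/3 - I) ≠ 0 (g is the numerator divided by the remaining denominator factors).

Hence z = 2/3 - I is a pole of order 3.

Final answer: 3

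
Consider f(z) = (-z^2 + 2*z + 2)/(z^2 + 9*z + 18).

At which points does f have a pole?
The singularities of f are the zeros of the denominator. Factoring,
  z^2 + 9*z + 18 = (z + 3)*(z + 6)
so the candidates are z = -3, z = -6.

Check the numerator P(z) = -z^2 + 2*z + 2 at each one:
  P(-3) = -13 ≠ 0, so z = -3 is a (simple) pole.
  P(-6) = -46 ≠ 0, so z = -6 is a (simple) pole.

Poles of f: {-6, -3}

Final answer: {-6, -3}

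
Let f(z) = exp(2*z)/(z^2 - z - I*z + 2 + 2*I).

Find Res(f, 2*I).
Write f(z) = P(z)/Q(z) with P(z) = exp(2*z) and Q(z) = z^2 - z - I*z + 2 + 2*I.
The denominator factors as Q(z) = (z - 2*I)*(z - 1 + I), so z = 2*I is a simple zero of Q and P is analytic there; z = 2*I is therefore a simple pole and
  Res(f, z₀) = P(z₀)/Q'(z₀).

Q'(z) = 2*z - 1 - I, so Q'(2*I) = -1 + 3*I.
P(2*I) = exp(4*I).

Res(f, 2*I) = (exp(4*I))/(-1 + 3*I) = (-1/10 - 3*I/10)*exp(4*I)

Final answer: (-1/10 - 3*I/10)*exp(4*I)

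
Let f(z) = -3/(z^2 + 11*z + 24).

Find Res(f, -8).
Write f(z) = P(z)/Q(z) with P(z) = -3 and Q(z) = z^2 + 11*z + 24.
The denominator factors as Q(z) = (z + 8)*(z + 3), so z = -8 is a simple zero of Q and P is analytic there; z = -8 is therefore a simple pole and
  Res(f, z₀) = P(z₀)/Q'(z₀).

Q'(z) = 2*z + 11, so Q'(-8) = -5.
P(-8) = -3.

Res(f, -8) = (-3)/(-5) = 3/5

Final answer: 3/5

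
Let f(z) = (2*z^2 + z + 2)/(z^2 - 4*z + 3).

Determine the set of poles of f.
{1, 3}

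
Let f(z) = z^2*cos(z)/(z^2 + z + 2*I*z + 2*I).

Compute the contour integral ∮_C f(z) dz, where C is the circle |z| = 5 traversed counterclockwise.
By the residue theorem, ∮_C f(z) dz = 2πi · (sum of the residues of f at the poles inside |z| = 5).

The denominator factors as (z + 1)*(z + 2*I), so the singularities of f are simple poles at z = -1, z = -2*I.
  |-1|² = 1 < 25 = 5², so this pole is inside the contour.
  |-2*I|² = 4 < 25 = 5², so this pole is inside the contour.

With P(z) = z^2*cos(z) and Q(z) = z^2 + z + 2*I*z + 2*I, each pole is simple, so Res(f, z₀) = P(z₀)/Q'(z₀) with Q'(z) = 2*z + 1 + 2*I.
  Res(f, -1) = P(-1)/Q'(-1) = (cos(1))/(-1 + 2*I) = (-1/5 - 2*I/5)*cos(1)
  Res(f, -2*I) = P(-2*I)/Q'(-2*I) = (-4*cosh(2))/(1 - 2*I) = (-4/5 - 8*I/5)*cosh(2)

Sum of residues inside C: (-4/5 - 8*I/5)*cosh(2) + (-1/5 - 2*I/5)*cos(1)
∮_C f(z) dz = 2πi · ((-4/5 - 8*I/5)*cosh(2) + (-1/5 - 2*I/5)*cos(1)) = pi*(16/5 - 8*I/5)*cosh(2) + pi*(4/5 - 2*I/5)*cos(1)

Final answer: pi*(16/5 - 8*I/5)*cosh(2) + pi*(4/5 - 2*I/5)*cos(1)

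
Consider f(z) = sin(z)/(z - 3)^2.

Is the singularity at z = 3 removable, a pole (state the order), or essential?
Write f(z) = g(z)/(z - 3)^2 with g(z) = sin(z).
g is entire and g(3) = sin(3) ≠ 0, so no factor of (z - 3) cancels: the Laurent expansion of f about z = 3 starts at the power -2, i.e. lim_{z→z₀} (z - z₀)^2 f(z) = sin(3) is finite and nonzero.
So z = 3 is a pole of order 2.

Final answer: pole of order 2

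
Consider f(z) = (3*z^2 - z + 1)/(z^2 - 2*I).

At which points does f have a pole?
{-1 - I, 1 + I}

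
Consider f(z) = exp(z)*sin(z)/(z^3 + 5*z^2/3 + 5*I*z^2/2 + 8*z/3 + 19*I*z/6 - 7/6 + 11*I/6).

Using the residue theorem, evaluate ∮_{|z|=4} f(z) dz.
By the residue theorem, ∮_C f(z) dz = 2πi · (sum of the residues of f at the poles inside |z| = 4).

The denominator factors as (z + 2/3 + 3*I)*(z + I/2)*(z + 1 - I), so the singularities of f are simple poles at z = -2/3 - 3*I, z = -I/2, z = -1 + I.
  |-2/3 - 3*I|² = 85/9 < 16 = 4², so this pole is inside the contour.
  |-I/2|² = 1/4 < 16 = 4², so this pole is inside the contour.
  |-1 + I|² = 2 < 16 = 4², so this pole is inside the contour.

With P(z) = exp(z)*sin(z) and Q(z) = z^3 + 5*z^2/3 + 5*I*z^2/2 + 8*z/3 + 19*I*z/6 - 7/6 + 11*I/6, each pole is simple, so Res(f, z₀) = P(z₀)/Q'(z₀) with Q'(z) = 3*z^2 + 10*z/3 + 5*I*z + 8/3 + 19*I/6.
  Res(f, -2/3 - 3*I) = P(-2/3 - 3*I)/Q'(-2/3 - 3*I) = (-exp(-2/3 - 3*I)*sin(2/3 + 3*I))/(-92/9 + 11*I/6) = (3312/34945 + 594*I/34945)*exp(-2/3 - 3*I)*sin(2/3 + 3*I)
  Res(f, -I/2) = P(-I/2)/Q'(-I/2) = (-I*exp(-I/2)*sinh(1/2))/(53/12 + 3*I/2) = (-216/3133 - 636*I/3133)*exp(-I/2)*sinh(1/2)
  Res(f, -1 + I) = P(-1 + I)/Q'(-1 + I) = (-exp(-1 + I)*sin(1 - I))/(-17/3 - 9*I/2) = (204/1885 - 162*I/1885)*exp(-1 + I)*sin(1 - I)

Sum of residues inside C: (3312/34945 + 594*I/34945)*exp(-2/3 - 3*I)*sin(2/3 + 3*I) + (-216/3133 - 636*I/3133)*exp(-I/2)*sinh(1/2) + (204/1885 - 162*I/1885)*exp(-1 + I)*sin(1 - I)
∮_C f(z) dz = 2πi · ((3312/34945 + 594*I/34945)*exp(-2/3 - 3*I)*sin(2/3 + 3*I) + (-216/3133 - 636*I/3133)*exp(-I/2)*sinh(1/2) + (204/1885 - 162*I/1885)*exp(-1 + I)*sin(1 - I)) = pi*(-1188/34945 + 6624*I/34945)*exp(-2/3 - 3*I)*sin(2/3 + 3*I) + pi*(1272/3133 - 432*I/3133)*exp(-I/2)*sinh(1/2) + pi*(324/1885 + 408*I/1885)*exp(-1 + I)*sin(1 - I)

Final answer: pi*(-1188/34945 + 6624*I/34945)*exp(-2/3 - 3*I)*sin(2/3 + 3*I) + pi*(1272/3133 - 432*I/3133)*exp(-I/2)*sinh(1/2) + pi*(324/1885 + 408*I/1885)*exp(-1 + I)*sin(1 - I)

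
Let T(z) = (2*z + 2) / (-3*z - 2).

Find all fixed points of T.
T(z) = z means 2*z + 2 = z*(-3*z - 2), i.e.
  -3*z^2 - 4*z - 2 = 0.
Discriminant: (-4)^2 - 4*(-3)*(-2) = -8, so the roots are complex conjugates.
  z = (4 ± I*sqrt(8))/(2*(-3))
Fixed points: {-2/3 - sqrt(2)*I/3, -2/3 + sqrt(2)*I/3}

Final answer: {-2/3 - sqrt(2)*I/3, -2/3 + sqrt(2)*I/3}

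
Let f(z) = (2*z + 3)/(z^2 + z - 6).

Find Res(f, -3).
3/5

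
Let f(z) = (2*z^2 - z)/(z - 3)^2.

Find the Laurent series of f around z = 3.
15/(z - 3)^2 + 11/(z - 3) + 2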